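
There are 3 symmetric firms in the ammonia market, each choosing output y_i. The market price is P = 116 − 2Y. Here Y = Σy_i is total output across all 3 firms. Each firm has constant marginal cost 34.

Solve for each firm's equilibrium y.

A representative firm's profit is π_i = y_i(116 − 2Y) − 34y_i, with Y = y_i + Σ_{j≠i} y_j.
First-order condition: 82 − 4y_i − 2Σ_{j≠i} y_j = 0.
In a symmetric equilibrium every firm chooses the same y, so Σ_{j≠i} y_j = 2y. The condition becomes 82 − 8y = 0, giving y = 82/8 = 10.25.

10.25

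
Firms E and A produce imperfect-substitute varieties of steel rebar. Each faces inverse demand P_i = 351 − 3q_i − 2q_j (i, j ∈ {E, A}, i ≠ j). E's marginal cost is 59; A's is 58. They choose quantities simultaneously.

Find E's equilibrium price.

Firm E's profit: π = q_E(351 − 3q_E − 2q_A) − 59q_E.
∂π/∂q_E = 292 − 6q_E − 2q_A = 0 ⇒ q_E = 146/3 − (1/3)q_A.
Similarly q_A = 293/6 − (1/3)q_E.
Solving the two reaction functions simultaneously: (1 − (−1/3)(−1/3))q_E = 146/3 − (1/3)·(293/6), so (8/9)q_E = 583/18 and q_E = 36.4375.
Then q_A = 293/6 − (1/3)·36.4375 = 36.6875.
P_E = 351 − 3·36.4375 − 2·36.6875 = 168.3125.

168.3125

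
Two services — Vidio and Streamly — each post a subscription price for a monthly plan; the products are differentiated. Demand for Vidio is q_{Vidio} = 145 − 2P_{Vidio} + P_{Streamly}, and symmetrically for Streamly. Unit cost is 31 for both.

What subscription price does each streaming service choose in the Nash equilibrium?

Vidio's profit: π = (P_{Vidio} − 31)(145 − 2P_{Vidio} + P_{Streamly}).
∂π/∂P_{Vidio} = 207 − 4P_{Vidio} + P_{Streamly} = 0 ⇒ P_{Vidio} = 51.75 + 0.25P_{Streamly}.
The game is symmetric, so in equilibrium P_{Streamly} = P_{Vidio}: the reaction function gives 0.75P_{Vidio} = 51.75, hence P_{Vidio} = 69.

69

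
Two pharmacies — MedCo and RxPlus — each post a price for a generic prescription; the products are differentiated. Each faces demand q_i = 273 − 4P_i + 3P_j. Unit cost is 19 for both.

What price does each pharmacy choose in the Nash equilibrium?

69.8

MedCo's profit: π = (P_{MedCo} − 19)(273 − 4P_{MedCo} + 3P_{RxPlus}).
∂π/∂P_{MedCo} = 349 − 8P_{MedCo} + 3P_{RxPlus} = 0 ⇒ P_{MedCo} = 43.625 + 0.375P_{RxPlus}.
Setting P_{MedCo} = P_{RxPlus} in the reaction function: P_{MedCo} = 43.625 + 0.375P_{MedCo}, so P_{MedCo} = 43.625 / 0.625 = 69.8.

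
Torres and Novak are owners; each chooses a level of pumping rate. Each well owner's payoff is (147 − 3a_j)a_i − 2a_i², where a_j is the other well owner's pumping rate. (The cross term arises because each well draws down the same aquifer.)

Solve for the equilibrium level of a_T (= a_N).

21

Torres's payoff is (147 − 3a_N)a_T − 2a_T².
∂π/∂a_T = 147 − 3a_N − 4a_T = 0, so a_T = 36.75 − 0.75a_N.
The game is symmetric, so in equilibrium a_N = a_T: the reaction function gives 1.75a_T = 36.75, hence a_T = 21.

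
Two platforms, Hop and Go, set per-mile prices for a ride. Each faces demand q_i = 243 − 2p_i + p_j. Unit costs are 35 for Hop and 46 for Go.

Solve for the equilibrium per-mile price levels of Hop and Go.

Hop's profit: π = (p_{Hop} − 35)(243 − 2p_{Hop} + p_{Go}).
∂π/∂p_{Hop} = 313 − 4p_{Hop} + p_{Go} = 0 ⇒ p_{Hop} = 78.25 + 0.25p_{Go}.
Similarly p_{Go} = 83.75 + 0.25p_{Hop}.
Substituting the second reaction function into the first: p_{Hop} = 78.25 + 0.25(83.75 + 0.25p_{Hop}), which gives 0.9375p_{Hop} = 99.1875 ⇒ p_{Hop} = 105.8.
Then p_{Go} = 83.75 + 0.25·105.8 = 110.2.

105.8, 110.2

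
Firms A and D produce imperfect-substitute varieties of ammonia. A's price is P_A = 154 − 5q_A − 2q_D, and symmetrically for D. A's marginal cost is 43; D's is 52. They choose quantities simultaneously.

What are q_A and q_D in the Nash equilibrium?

Firm A's profit: π = q_A(154 − 5q_A − 2q_D) − 43q_A.
∂π/∂q_A = 111 − 10q_A − 2q_D = 0 ⇒ q_A = 11.1 − 0.2q_D.
Similarly q_D = 10.2 − 0.2q_A.
Solving the two reaction functions simultaneously: (1 − (−0.2)(−0.2))q_A = 11.1 − 0.2·10.2, so 0.96q_A = 9.06 and q_A = 9.4375.
Then q_D = 10.2 − 0.2·9.4375 = 8.3125.

9.4375, 8.3125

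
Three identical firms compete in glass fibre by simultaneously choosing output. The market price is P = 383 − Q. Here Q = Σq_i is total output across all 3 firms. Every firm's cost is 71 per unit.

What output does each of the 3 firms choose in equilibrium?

78

A representative firm's profit is π_i = q_i(383 − Q) − 71q_i, with Q = q_i + Σ_{j≠i} q_j.
First-order condition: 312 − 2q_i − Σ_{j≠i} q_j = 0.
With identical firms, set every q_j = q: then 312 − 2q − 2q = 0, i.e. q = 312/4 = 78.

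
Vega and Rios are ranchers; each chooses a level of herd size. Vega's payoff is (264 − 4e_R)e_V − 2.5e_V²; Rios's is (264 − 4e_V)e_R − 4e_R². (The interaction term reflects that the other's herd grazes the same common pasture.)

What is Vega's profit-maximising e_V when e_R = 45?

Expanding Vega's payoff: 264e_V − 4e_Re_V − 2.5e_V².
∂π/∂e_V = 264 − 4e_R − 5e_V = 0, so e_V = 52.8 − 0.8e_R.
At e_R = 45: e_V = 52.8 − 0.8·45 = 16.8.

16.8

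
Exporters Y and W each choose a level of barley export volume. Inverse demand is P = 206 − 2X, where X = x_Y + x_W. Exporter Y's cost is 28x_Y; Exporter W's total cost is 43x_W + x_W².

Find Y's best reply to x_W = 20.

Exporter Y's profit: π = x_Y(206 − 2(x_Y + x_W)) − 28x_Y.
∂π/∂x_Y = 178 − 4x_Y − 2x_W = 0, so x_Y = 44.5 − 0.5x_W.
At x_W = 20: x_Y = 44.5 − 0.5·20 = 34.5.

34.5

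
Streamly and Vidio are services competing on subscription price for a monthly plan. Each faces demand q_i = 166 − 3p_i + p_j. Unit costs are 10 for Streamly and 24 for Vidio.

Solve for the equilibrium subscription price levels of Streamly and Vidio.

Streamly's profit: π = (p_{Streamly} − 10)(166 − 3p_{Streamly} + p_{Vidio}).
∂π/∂p_{Streamly} = 196 − 6p_{Streamly} + p_{Vidio} = 0 ⇒ p_{Streamly} = 98/3 + (1/6)p_{Vidio}.
Similarly p_{Vidio} = 119/3 + (1/6)p_{Streamly}.
Plugging p_{Vidio} into Streamly's best response: p_{Streamly} = 98/3 + (1/6)(119/3 + (1/6)p_{Streamly}) ⇒ (35/36)p_{Streamly} = 707/18, so p_{Streamly} = 40.4.
Then p_{Vidio} = 119/3 + (1/6)·40.4 = 46.4.

40.4, 46.4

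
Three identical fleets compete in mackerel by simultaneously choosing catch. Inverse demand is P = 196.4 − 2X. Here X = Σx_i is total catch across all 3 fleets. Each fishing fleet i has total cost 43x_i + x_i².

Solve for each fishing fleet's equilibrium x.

A representative fishing fleet's profit is π_i = x_i(196.4 − 2X) − 43x_i − x_i², with X = x_i + Σ_{j≠i} x_j.
First-order condition: 153.4 − 6x_i − 2Σ_{j≠i} x_j = 0.
With identical fishing fleets, set every x_j = x: then 153.4 − 6x − 4x = 0, i.e. x = 153.4/10 = 15.34.

15.34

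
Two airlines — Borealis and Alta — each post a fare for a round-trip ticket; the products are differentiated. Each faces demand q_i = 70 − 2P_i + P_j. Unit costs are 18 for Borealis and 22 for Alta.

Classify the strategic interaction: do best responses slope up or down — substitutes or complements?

Borealis's profit: π = (P_{Borealis} − 18)(70 − 2P_{Borealis} + P_{Alta}).
∂π/∂P_{Borealis} = 106 − 4P_{Borealis} + P_{Alta} = 0 ⇒ P_{Borealis} = 26.5 + 0.25P_{Alta}.
The best-response slope dP_{Borealis}/dP_{Alta} = 0.25 > 0: the reaction function is upward-sloping, so the choices are strategic complements.

strategic complements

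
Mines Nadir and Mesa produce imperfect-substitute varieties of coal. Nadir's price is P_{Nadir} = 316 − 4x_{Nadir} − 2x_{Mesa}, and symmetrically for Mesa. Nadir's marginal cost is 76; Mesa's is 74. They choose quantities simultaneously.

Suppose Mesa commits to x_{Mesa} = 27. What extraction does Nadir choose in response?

23.25

Mine Nadir's profit: π = x_{Nadir}(316 − 4x_{Nadir} − 2x_{Mesa}) − 76x_{Nadir}.
∂π/∂x_{Nadir} = 240 − 8x_{Nadir} − 2x_{Mesa} = 0 ⇒ x_{Nadir} = 30 − 0.25x_{Mesa}.
At x_{Mesa} = 27: x_{Nadir} = 30 − 0.25·27 = 23.25.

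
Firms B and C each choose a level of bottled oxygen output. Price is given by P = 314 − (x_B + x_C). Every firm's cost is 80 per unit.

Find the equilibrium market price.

158

Firm B's profit: π = x_B(314 − (x_B + x_C)) − 80x_B.
∂π/∂x_B = 234 − 2x_B − x_C = 0, so x_B = 117 − 0.5x_C.
The game is symmetric, so in equilibrium x_C = x_B: the reaction function gives 1.5x_B = 117, hence x_B = 78.
Equilibrium price: P = 314 − 156 = 158.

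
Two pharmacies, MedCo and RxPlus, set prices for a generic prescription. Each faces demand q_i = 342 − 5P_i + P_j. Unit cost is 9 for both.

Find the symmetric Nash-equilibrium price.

MedCo's profit: π = (P_{MedCo} − 9)(342 − 5P_{MedCo} + P_{RxPlus}).
∂π/∂P_{MedCo} = 387 − 10P_{MedCo} + P_{RxPlus} = 0 ⇒ P_{MedCo} = 38.7 + 0.1P_{RxPlus}.
By symmetry P_{RxPlus} = P_{MedCo}; substituting into the reaction function, 0.9P_{MedCo} = 38.7 and P_{MedCo} = 43.

43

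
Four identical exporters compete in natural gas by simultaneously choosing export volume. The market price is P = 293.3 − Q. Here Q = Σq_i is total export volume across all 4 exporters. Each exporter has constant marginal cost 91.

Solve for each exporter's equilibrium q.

40.46

A representative exporter's profit is π_i = q_i(293.3 − Q) − 91q_i, with Q = q_i + Σ_{j≠i} q_j.
First-order condition: 202.3 − 2q_i − Σ_{j≠i} q_j = 0.
In a symmetric equilibrium every exporter chooses the same q, so Σ_{j≠i} q_j = 3q. The condition becomes 202.3 − 5q = 0, giving q = 202.3/5 = 40.46.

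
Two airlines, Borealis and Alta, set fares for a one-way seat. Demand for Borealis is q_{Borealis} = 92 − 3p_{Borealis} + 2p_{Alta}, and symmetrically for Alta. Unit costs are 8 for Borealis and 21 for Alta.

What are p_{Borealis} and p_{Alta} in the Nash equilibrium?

Borealis's profit: π = (p_{Borealis} − 8)(92 − 3p_{Borealis} + 2p_{Alta}).
∂π/∂p_{Borealis} = 116 − 6p_{Borealis} + 2p_{Alta} = 0 ⇒ p_{Borealis} = 58/3 + (1/3)p_{Alta}.
Similarly p_{Alta} = 155/6 + (1/3)p_{Borealis}.
Solving the two reaction functions simultaneously: (1 − (1/3)(1/3))p_{Borealis} = 58/3 + (1/3)·(155/6), so (8/9)p_{Borealis} = 503/18 and p_{Borealis} = 31.4375.
Then p_{Alta} = 155/6 + (1/3)·31.4375 = 36.3125.

31.4375, 36.3125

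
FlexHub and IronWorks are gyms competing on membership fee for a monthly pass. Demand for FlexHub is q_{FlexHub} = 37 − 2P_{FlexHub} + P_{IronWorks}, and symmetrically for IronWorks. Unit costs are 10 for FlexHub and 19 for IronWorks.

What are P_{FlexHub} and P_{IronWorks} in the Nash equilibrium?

20.2, 23.8

FlexHub's profit: π = (P_{FlexHub} − 10)(37 − 2P_{FlexHub} + P_{IronWorks}).
∂π/∂P_{FlexHub} = 57 − 4P_{FlexHub} + P_{IronWorks} = 0 ⇒ P_{FlexHub} = 14.25 + 0.25P_{IronWorks}.
Similarly P_{IronWorks} = 18.75 + 0.25P_{FlexHub}.
Plugging P_{IronWorks} into FlexHub's best response: P_{FlexHub} = 14.25 + 0.25(18.75 + 0.25P_{FlexHub}) ⇒ 0.9375P_{FlexHub} = 18.9375, so P_{FlexHub} = 20.2.
Then P_{IronWorks} = 18.75 + 0.25·20.2 = 23.8.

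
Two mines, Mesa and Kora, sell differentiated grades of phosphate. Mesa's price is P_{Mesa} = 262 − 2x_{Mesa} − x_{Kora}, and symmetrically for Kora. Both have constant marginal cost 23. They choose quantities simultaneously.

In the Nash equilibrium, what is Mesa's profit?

Mine Mesa's profit: π = x_{Mesa}(262 − 2x_{Mesa} − x_{Kora}) − 23x_{Mesa}.
∂π/∂x_{Mesa} = 239 − 4x_{Mesa} − x_{Kora} = 0 ⇒ x_{Mesa} = 59.75 − 0.25x_{Kora}.
By symmetry x_{Kora} = x_{Mesa}; substituting into the reaction function, 1.25x_{Mesa} = 59.75 and x_{Mesa} = 47.8.
P_{Mesa} = 262 − 2·47.8 − 47.8 = 118.6.
Profit = (118.6 − 23)·47.8 = 4569.68.

4569.68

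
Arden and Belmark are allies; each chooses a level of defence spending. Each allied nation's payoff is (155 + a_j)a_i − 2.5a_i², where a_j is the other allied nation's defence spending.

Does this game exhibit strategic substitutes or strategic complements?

strategic complements

Arden's payoff is (155 + a_B)a_A − 2.5a_A².
∂π/∂a_A = 155 + a_B − 5a_A = 0, so a_A = 31 + 0.2a_B.
The best-response slope da_A/da_B = 0.2 > 0: the reaction function is upward-sloping, so the choices are strategic complements.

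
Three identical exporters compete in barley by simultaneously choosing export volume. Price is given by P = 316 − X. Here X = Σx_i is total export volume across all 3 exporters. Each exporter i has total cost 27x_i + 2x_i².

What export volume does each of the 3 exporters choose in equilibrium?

36.125

A representative exporter's profit is π_i = x_i(316 − X) − 27x_i − 2x_i², with X = x_i + Σ_{j≠i} x_j.
First-order condition: 289 − 6x_i − Σ_{j≠i} x_j = 0.
Imposing symmetry (x_j = x for all j) turns Σ_{j≠i} x_j into 2x, so 289 = 8x and x = 36.125.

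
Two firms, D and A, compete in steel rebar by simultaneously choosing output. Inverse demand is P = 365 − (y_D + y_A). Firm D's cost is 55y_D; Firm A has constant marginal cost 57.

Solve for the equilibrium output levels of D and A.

104, 102

Firm D's profit: π = y_D(365 − (y_D + y_A)) − 55y_D.
∂π/∂y_D = 310 − 2y_D − y_A = 0, so y_D = 155 − 0.5y_A.
By the same steps for A: y_A = 154 − 0.5y_D.
Substituting the second reaction function into the first: y_D = 155 − 0.5(154 − 0.5y_D), which gives 0.75y_D = 78 ⇒ y_D = 104.
Then y_A = 154 − 0.5·104 = 102.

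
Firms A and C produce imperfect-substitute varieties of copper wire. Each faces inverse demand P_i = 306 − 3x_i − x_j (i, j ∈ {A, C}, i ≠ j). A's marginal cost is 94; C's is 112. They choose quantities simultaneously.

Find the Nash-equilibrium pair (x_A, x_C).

30.8, 27.2

Firm A's profit: π = x_A(306 − 3x_A − x_C) − 94x_A.
∂π/∂x_A = 212 − 6x_A − x_C = 0 ⇒ x_A = 106/3 − (1/6)x_C.
Similarly x_C = 97/3 − (1/6)x_A.
Solving the two reaction functions simultaneously: (1 − (−1/6)(−1/6))x_A = 106/3 − (1/6)·(97/3), so (35/36)x_A = 539/18 and x_A = 30.8.
Then x_C = 97/3 − (1/6)·30.8 = 27.2.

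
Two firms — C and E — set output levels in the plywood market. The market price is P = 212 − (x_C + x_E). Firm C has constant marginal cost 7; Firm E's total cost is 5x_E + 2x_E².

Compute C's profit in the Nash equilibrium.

8649

Firm C's profit: π = x_C(212 − (x_C + x_E)) − 7x_C.
∂π/∂x_C = 205 − 2x_C − x_E = 0, so x_C = 102.5 − 0.5x_E.
For E: ∂π/∂x_E = 207 − 6x_E − x_C = 0 ⇒ x_E = 34.5 − (1/6)x_C.
Solving the two reaction functions simultaneously: (1 − (−0.5)(−1/6))x_C = 102.5 − 0.5·34.5, so (11/12)x_C = 85.25 and x_C = 93.
Then x_E = 34.5 − (1/6)·93 = 19.
Price P = 212 − 112 = 100.
C's profit: (100 − 7)·93 = 8649.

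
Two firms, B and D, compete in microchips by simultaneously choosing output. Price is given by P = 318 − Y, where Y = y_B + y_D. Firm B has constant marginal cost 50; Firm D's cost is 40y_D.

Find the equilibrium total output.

182

Firm B's profit: π = y_B(318 − (y_B + y_D)) − 50y_B.
∂π/∂y_B = 268 − 2y_B − y_D = 0, so y_B = 134 − 0.5y_D.
By the same steps for D: y_D = 139 − 0.5y_B.
Substituting the second reaction function into the first: y_B = 134 − 0.5(139 − 0.5y_B), which gives 0.75y_B = 64.5 ⇒ y_B = 86.
Then y_D = 139 − 0.5·86 = 96.
Total output: 86 + 96 = 182.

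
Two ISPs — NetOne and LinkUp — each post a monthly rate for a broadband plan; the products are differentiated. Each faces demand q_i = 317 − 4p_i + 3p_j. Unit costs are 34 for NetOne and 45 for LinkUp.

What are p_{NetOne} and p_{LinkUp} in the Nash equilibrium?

93, 97

NetOne's profit: π = (p_{NetOne} − 34)(317 − 4p_{NetOne} + 3p_{LinkUp}).
∂π/∂p_{NetOne} = 453 − 8p_{NetOne} + 3p_{LinkUp} = 0 ⇒ p_{NetOne} = 56.625 + 0.375p_{LinkUp}.
Similarly p_{LinkUp} = 62.125 + 0.375p_{NetOne}.
Plugging p_{LinkUp} into NetOne's best response: p_{NetOne} = 56.625 + 0.375(62.125 + 0.375p_{NetOne}) ⇒ (55/64)p_{NetOne} = 5115/64, so p_{NetOne} = 93.
Then p_{LinkUp} = 62.125 + 0.375·93 = 97.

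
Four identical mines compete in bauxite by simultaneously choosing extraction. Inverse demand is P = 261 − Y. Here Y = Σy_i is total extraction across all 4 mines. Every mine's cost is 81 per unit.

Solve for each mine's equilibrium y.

36

A representative mine's profit is π_i = y_i(261 − Y) − 81y_i, with Y = y_i + Σ_{j≠i} y_j.
First-order condition: 180 − 2y_i − Σ_{j≠i} y_j = 0.
In a symmetric equilibrium every mine chooses the same y, so Σ_{j≠i} y_j = 3y. The condition becomes 180 − 5y = 0, giving y = 180/5 = 36.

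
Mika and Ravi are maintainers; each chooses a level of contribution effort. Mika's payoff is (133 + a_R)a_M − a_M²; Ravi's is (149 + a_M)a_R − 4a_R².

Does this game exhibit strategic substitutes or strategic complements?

Expanding Mika's payoff: 133a_M + a_Ra_M − a_M².
∂π/∂a_M = 133 + a_R − 2a_M = 0, so a_M = 66.5 + 0.5a_R.
The best-response slope da_M/da_R = 0.5 > 0: the reaction function is upward-sloping, so the choices are strategic complements.

strategic complements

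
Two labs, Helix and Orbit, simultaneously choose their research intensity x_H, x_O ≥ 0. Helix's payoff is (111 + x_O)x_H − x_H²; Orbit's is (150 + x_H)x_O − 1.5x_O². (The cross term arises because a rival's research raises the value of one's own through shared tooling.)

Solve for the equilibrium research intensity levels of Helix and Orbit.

Expanding Helix's payoff: 111x_H + x_Ox_H − x_H².
∂π/∂x_H = 111 + x_O − 2x_H = 0, so x_H = 55.5 + 0.5x_O.
Likewise for Orbit: x_O = 50 + (1/3)x_H.
Solving the two reaction functions simultaneously: (1 − (0.5)(1/3))x_H = 55.5 + 0.5·50, so (5/6)x_H = 80.5 and x_H = 96.6.
Then x_O = 50 + (1/3)·96.6 = 82.2.

96.6, 82.2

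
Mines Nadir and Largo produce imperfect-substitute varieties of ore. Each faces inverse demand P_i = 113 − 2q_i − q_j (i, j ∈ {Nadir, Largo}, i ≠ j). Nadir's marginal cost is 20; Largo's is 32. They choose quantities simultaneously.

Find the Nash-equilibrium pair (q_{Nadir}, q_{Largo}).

Mine Nadir's profit: π = q_{Nadir}(113 − 2q_{Nadir} − q_{Largo}) − 20q_{Nadir}.
∂π/∂q_{Nadir} = 93 − 4q_{Nadir} − q_{Largo} = 0 ⇒ q_{Nadir} = 23.25 − 0.25q_{Largo}.
Similarly q_{Largo} = 20.25 − 0.25q_{Nadir}.
Substituting the second reaction function into the first: q_{Nadir} = 23.25 − 0.25(20.25 − 0.25q_{Nadir}), which gives 0.9375q_{Nadir} = 18.1875 ⇒ q_{Nadir} = 19.4.
Then q_{Largo} = 20.25 − 0.25·19.4 = 15.4.

19.4, 15.4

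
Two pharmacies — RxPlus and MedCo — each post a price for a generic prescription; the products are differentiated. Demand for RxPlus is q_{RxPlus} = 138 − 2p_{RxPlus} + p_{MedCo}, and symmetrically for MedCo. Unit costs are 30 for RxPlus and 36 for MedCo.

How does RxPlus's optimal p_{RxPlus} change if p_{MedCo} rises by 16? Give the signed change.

4

RxPlus's profit: π = (p_{RxPlus} − 30)(138 − 2p_{RxPlus} + p_{MedCo}).
∂π/∂p_{RxPlus} = 198 − 4p_{RxPlus} + p_{MedCo} = 0 ⇒ p_{RxPlus} = 49.5 + 0.25p_{MedCo}.
The reaction-function slope is 0.25, so a 16-unit rise in p_{MedCo} moves p_{RxPlus} by 0.25 × 16 = 4. RxPlus's best response rises — the actions are strategic complements.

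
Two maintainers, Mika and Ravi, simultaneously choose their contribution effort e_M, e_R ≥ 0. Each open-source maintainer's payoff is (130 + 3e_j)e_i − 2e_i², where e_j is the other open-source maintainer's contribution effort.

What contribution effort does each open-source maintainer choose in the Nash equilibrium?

130

Mika's payoff is (130 + 3e_R)e_M − 2e_M².
∂π/∂e_M = 130 + 3e_R − 4e_M = 0, so e_M = 32.5 + 0.75e_R.
The game is symmetric, so in equilibrium e_R = e_M: the reaction function gives 0.25e_M = 32.5, hence e_M = 130.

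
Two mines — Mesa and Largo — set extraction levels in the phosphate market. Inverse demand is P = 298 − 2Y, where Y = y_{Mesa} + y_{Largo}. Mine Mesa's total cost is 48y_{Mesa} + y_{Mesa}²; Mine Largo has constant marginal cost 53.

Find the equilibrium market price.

150

Mine Mesa's profit: π = y_{Mesa}(298 − 2(y_{Mesa} + y_{Largo})) − 48y_{Mesa} − y_{Mesa}².
∂π/∂y_{Mesa} = 250 − 6y_{Mesa} − 2y_{Largo} = 0, so y_{Mesa} = 125/3 − (1/3)y_{Largo}.
For Largo: ∂π/∂y_{Largo} = 245 − 4y_{Largo} − 2y_{Mesa} = 0 ⇒ y_{Largo} = 61.25 − 0.5y_{Mesa}.
Substituting the second reaction function into the first: y_{Mesa} = 125/3 − (1/3)(61.25 − 0.5y_{Mesa}), which gives (5/6)y_{Mesa} = 21.25 ⇒ y_{Mesa} = 25.5.
Then y_{Largo} = 61.25 − 0.5·25.5 = 48.5.
Equilibrium price: P = 298 − 2·74 = 150.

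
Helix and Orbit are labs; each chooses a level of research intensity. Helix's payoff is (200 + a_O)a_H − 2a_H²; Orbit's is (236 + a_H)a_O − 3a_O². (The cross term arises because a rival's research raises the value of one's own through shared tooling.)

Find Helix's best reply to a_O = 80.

70

Expanding Helix's payoff: 200a_H + a_Oa_H − 2a_H².
∂π/∂a_H = 200 + a_O − 4a_H = 0, so a_H = 50 + 0.25a_O.
At a_O = 80: a_H = 50 + 0.25·80 = 70.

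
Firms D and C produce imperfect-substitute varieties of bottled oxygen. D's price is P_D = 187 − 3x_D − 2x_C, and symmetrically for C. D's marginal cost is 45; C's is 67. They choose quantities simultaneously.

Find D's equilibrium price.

102.375

Firm D's profit: π = x_D(187 − 3x_D − 2x_C) − 45x_D.
∂π/∂x_D = 142 − 6x_D − 2x_C = 0 ⇒ x_D = 71/3 − (1/3)x_C.
Similarly x_C = 20 − (1/3)x_D.
Solving the two reaction functions simultaneously: (1 − (−1/3)(−1/3))x_D = 71/3 − (1/3)·20, so (8/9)x_D = 17 and x_D = 19.125.
Then x_C = 20 − (1/3)·19.125 = 13.625.
P_D = 187 − 3·19.125 − 2·13.625 = 102.375.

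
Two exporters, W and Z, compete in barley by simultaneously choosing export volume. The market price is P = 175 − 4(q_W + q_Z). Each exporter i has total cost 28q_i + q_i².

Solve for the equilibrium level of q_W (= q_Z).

10.5

Exporter W's profit: π = q_W(175 − 4(q_W + q_Z)) − 28q_W − q_W².
∂π/∂q_W = 147 − 10q_W − 4q_Z = 0, so q_W = 14.7 − 0.4q_Z.
By symmetry q_Z = q_W; substituting into the reaction function, 1.4q_W = 14.7 and q_W = 10.5.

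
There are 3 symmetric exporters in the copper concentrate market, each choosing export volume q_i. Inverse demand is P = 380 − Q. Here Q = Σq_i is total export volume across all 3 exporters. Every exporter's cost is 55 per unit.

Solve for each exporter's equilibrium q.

81.25

A representative exporter's profit is π_i = q_i(380 − Q) − 55q_i, with Q = q_i + Σ_{j≠i} q_j.
First-order condition: 325 − 2q_i − Σ_{j≠i} q_j = 0.
With identical exporters, set every q_j = q: then 325 − 2q − 2q = 0, i.e. q = 325/4 = 81.25.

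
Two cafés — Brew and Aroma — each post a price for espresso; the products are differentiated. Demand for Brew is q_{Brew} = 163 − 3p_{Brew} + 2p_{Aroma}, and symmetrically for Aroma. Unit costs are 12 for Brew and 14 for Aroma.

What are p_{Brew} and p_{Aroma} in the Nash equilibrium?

50.125, 50.875

Brew's profit: π = (p_{Brew} − 12)(163 − 3p_{Brew} + 2p_{Aroma}).
∂π/∂p_{Brew} = 199 − 6p_{Brew} + 2p_{Aroma} = 0 ⇒ p_{Brew} = 199/6 + (1/3)p_{Aroma}.
Similarly p_{Aroma} = 205/6 + (1/3)p_{Brew}.
Plugging p_{Aroma} into Brew's best response: p_{Brew} = 199/6 + (1/3)(205/6 + (1/3)p_{Brew}) ⇒ (8/9)p_{Brew} = 401/9, so p_{Brew} = 50.125.
Then p_{Aroma} = 205/6 + (1/3)·50.125 = 50.875.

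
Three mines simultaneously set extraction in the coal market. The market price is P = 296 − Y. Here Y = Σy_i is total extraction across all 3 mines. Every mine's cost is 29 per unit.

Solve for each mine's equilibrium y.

66.75

A representative mine's profit is π_i = y_i(296 − Y) − 29y_i, with Y = y_i + Σ_{j≠i} y_j.
First-order condition: 267 − 2y_i − Σ_{j≠i} y_j = 0.
Imposing symmetry (y_j = y for all j) turns Σ_{j≠i} y_j into 2y, so 267 = 4y and y = 66.75.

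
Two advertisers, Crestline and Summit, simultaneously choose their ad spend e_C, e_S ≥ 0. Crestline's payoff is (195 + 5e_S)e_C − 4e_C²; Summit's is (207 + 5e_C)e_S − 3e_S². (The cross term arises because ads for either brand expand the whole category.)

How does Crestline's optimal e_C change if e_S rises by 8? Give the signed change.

Expanding Crestline's payoff: 195e_C + 5e_Se_C − 4e_C².
∂π/∂e_C = 195 + 5e_S − 8e_C = 0, so e_C = 24.375 + 0.625e_S.
The reaction-function slope is 0.625, so an 8-unit rise in e_S moves e_C by 0.625 × 8 = 5. Crestline's best response rises — the actions are strategic complements.

5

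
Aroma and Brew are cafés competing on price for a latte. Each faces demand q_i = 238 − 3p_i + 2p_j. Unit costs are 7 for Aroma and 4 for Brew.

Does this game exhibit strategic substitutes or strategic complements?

Aroma's profit: π = (p_{Aroma} − 7)(238 − 3p_{Aroma} + 2p_{Brew}).
∂π/∂p_{Aroma} = 259 − 6p_{Aroma} + 2p_{Brew} = 0 ⇒ p_{Aroma} = 259/6 + (1/3)p_{Brew}.
The best-response slope dp_{Aroma}/dp_{Brew} = 1/3 > 0: the reaction function is upward-sloping, so the choices are strategic complements.

strategic complements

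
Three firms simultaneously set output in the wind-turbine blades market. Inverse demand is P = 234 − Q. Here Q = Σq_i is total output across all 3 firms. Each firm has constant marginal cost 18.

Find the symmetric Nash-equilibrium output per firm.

54

A representative firm's profit is π_i = q_i(234 − Q) − 18q_i, with Q = q_i + Σ_{j≠i} q_j.
First-order condition: 216 − 2q_i − Σ_{j≠i} q_j = 0.
With identical firms, set every q_j = q: then 216 − 2q − 2q = 0, i.e. q = 216/4 = 54.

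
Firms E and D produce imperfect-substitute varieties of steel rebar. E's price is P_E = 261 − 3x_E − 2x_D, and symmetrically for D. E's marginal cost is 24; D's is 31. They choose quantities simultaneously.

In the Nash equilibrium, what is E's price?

Firm E's profit: π = x_E(261 − 3x_E − 2x_D) − 24x_E.
∂π/∂x_E = 237 − 6x_E − 2x_D = 0 ⇒ x_E = 39.5 − (1/3)x_D.
Similarly x_D = 115/3 − (1/3)x_E.
Substituting the second reaction function into the first: x_E = 39.5 − (1/3)(115/3 − (1/3)x_E), which gives (8/9)x_E = 481/18 ⇒ x_E = 30.0625.
Then x_D = 115/3 − (1/3)·30.0625 = 28.3125.
P_E = 261 − 3·30.0625 − 2·28.3125 = 114.1875.

114.1875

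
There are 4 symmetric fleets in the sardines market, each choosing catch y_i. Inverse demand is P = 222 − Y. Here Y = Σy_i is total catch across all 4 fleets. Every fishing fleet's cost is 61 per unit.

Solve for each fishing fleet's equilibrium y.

A representative fishing fleet's profit is π_i = y_i(222 − Y) − 61y_i, with Y = y_i + Σ_{j≠i} y_j.
First-order condition: 161 − 2y_i − Σ_{j≠i} y_j = 0.
In a symmetric equilibrium every fishing fleet chooses the same y, so Σ_{j≠i} y_j = 3y. The condition becomes 161 − 5y = 0, giving y = 161/5 = 32.2.

32.2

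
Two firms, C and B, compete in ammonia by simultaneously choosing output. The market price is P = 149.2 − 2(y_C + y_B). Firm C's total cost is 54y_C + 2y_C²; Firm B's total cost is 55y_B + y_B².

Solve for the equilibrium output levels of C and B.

Firm C's profit: π = y_C(149.2 − 2(y_C + y_B)) − 54y_C − 2y_C².
∂π/∂y_C = 95.2 − 8y_C − 2y_B = 0, so y_C = 11.9 − 0.25y_B.
For B: ∂π/∂y_B = 94.2 − 6y_B − 2y_C = 0 ⇒ y_B = 15.7 − (1/3)y_C.
Solving the two reaction functions simultaneously: (1 − (−0.25)(−1/3))y_C = 11.9 − 0.25·15.7, so (11/12)y_C = 7.975 and y_C = 8.7.
Then y_B = 15.7 − (1/3)·8.7 = 12.8.

8.7, 12.8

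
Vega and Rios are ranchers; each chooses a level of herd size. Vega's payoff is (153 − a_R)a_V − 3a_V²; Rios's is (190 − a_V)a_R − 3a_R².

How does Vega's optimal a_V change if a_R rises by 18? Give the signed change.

Expanding Vega's payoff: 153a_V − a_Ra_V − 3a_V².
∂π/∂a_V = 153 − a_R − 6a_V = 0, so a_V = 25.5 − (1/6)a_R.
The reaction-function slope is −1/6, so an 18-unit rise in a_R moves a_V by −1/6 × 18 = −3. Vega's best response falls — the actions are strategic substitutes.

-3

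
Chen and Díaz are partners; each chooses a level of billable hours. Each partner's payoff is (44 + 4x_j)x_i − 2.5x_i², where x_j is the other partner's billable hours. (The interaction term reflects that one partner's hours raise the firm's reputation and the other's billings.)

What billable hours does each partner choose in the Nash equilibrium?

Chen's payoff is (44 + 4x_D)x_C − 2.5x_C².
∂π/∂x_C = 44 + 4x_D − 5x_C = 0, so x_C = 8.8 + 0.8x_D.
Setting x_C = x_D in the reaction function: x_C = 8.8 + 0.8x_C, so x_C = 8.8 / 0.2 = 44.

44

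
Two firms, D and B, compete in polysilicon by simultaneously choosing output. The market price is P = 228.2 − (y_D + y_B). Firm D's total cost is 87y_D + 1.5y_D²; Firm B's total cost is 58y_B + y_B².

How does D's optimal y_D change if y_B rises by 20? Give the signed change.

-4

Firm D's profit: π = y_D(228.2 − (y_D + y_B)) − 87y_D − 1.5y_D².
∂π/∂y_D = 141.2 − 5y_D − y_B = 0, so y_D = 28.24 − 0.2y_B.
The reaction-function slope is −0.2, so a 20-unit rise in y_B moves y_D by −0.2 × 20 = −4. D's best response falls — the actions are strategic substitutes.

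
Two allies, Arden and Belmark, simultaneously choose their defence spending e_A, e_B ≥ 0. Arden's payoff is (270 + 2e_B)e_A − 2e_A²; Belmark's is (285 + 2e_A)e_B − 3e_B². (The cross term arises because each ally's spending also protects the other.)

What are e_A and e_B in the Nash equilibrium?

109.5, 84

Expanding Arden's payoff: 270e_A + 2e_Be_A − 2e_A².
∂π/∂e_A = 270 + 2e_B − 4e_A = 0, so e_A = 67.5 + 0.5e_B.
Likewise for Belmark: e_B = 47.5 + (1/3)e_A.
Plugging e_B into Arden's best response: e_A = 67.5 + 0.5(47.5 + (1/3)e_A) ⇒ (5/6)e_A = 91.25, so e_A = 109.5.
Then e_B = 47.5 + (1/3)·109.5 = 84.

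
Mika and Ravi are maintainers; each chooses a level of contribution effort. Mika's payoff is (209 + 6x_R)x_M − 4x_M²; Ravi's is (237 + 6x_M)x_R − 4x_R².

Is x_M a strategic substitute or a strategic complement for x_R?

Expanding Mika's payoff: 209x_M + 6x_Rx_M − 4x_M².
∂π/∂x_M = 209 + 6x_R − 8x_M = 0, so x_M = 26.125 + 0.75x_R.
The best-response slope dx_M/dx_R = 0.75 > 0: the reaction function is upward-sloping, so the choices are strategic complements.

strategic complements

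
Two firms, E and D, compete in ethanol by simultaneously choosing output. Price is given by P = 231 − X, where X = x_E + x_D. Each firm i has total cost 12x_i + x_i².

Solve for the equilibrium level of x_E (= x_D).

43.8

Firm E's profit: π = x_E(231 − (x_E + x_D)) − 12x_E − x_E².
∂π/∂x_E = 219 − 4x_E − x_D = 0, so x_E = 54.75 − 0.25x_D.
The game is symmetric, so in equilibrium x_D = x_E: the reaction function gives 1.25x_E = 54.75, hence x_E = 43.8.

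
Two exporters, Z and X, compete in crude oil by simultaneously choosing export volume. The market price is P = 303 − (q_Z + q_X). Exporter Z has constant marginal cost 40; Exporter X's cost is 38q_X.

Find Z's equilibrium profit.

Exporter Z's profit: π = q_Z(303 − (q_Z + q_X)) − 40q_Z.
∂π/∂q_Z = 263 − 2q_Z − q_X = 0, so q_Z = 131.5 − 0.5q_X.
By the same steps for X: q_X = 132.5 − 0.5q_Z.
Plugging q_X into Z's best response: q_Z = 131.5 − 0.5(132.5 − 0.5q_Z) ⇒ 0.75q_Z = 65.25, so q_Z = 87.
Then q_X = 132.5 − 0.5·87 = 89.
Price P = 303 − 176 = 127.
Z's profit: (127 − 40)·87 = 7569.

7569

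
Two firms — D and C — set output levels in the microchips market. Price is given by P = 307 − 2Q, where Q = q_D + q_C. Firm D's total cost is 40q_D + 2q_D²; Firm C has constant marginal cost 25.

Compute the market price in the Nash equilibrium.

Firm D's profit: π = q_D(307 − 2(q_D + q_C)) − 40q_D − 2q_D².
∂π/∂q_D = 267 − 8q_D − 2q_C = 0, so q_D = 33.375 − 0.25q_C.
For C: ∂π/∂q_C = 282 − 4q_C − 2q_D = 0 ⇒ q_C = 70.5 − 0.5q_D.
Plugging q_C into D's best response: q_D = 33.375 − 0.25(70.5 − 0.5q_D) ⇒ 0.875q_D = 15.75, so q_D = 18.
Then q_C = 70.5 − 0.5·18 = 61.5.
Equilibrium price: P = 307 − 2·79.5 = 148.

148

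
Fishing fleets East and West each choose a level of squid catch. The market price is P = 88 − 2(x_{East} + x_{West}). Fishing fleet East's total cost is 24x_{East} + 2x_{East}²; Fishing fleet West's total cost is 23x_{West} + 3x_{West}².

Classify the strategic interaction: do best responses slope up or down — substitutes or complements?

Fishing fleet East's profit: π = x_{East}(88 − 2(x_{East} + x_{West})) − 24x_{East} − 2x_{East}².
∂π/∂x_{East} = 64 − 8x_{East} − 2x_{West} = 0, so x_{East} = 8 − 0.25x_{West}.
The best-response slope dx_{East}/dx_{West} = −0.25 < 0: the reaction function is downward-sloping, so the choices are strategic substitutes.

strategic substitutes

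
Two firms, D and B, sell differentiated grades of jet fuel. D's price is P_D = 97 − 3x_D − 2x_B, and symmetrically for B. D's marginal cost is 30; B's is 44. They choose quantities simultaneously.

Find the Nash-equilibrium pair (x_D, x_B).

Firm D's profit: π = x_D(97 − 3x_D − 2x_B) − 30x_D.
∂π/∂x_D = 67 − 6x_D − 2x_B = 0 ⇒ x_D = 67/6 − (1/3)x_B.
Similarly x_B = 53/6 − (1/3)x_D.
Plugging x_B into D's best response: x_D = 67/6 − (1/3)(53/6 − (1/3)x_D) ⇒ (8/9)x_D = 74/9, so x_D = 9.25.
Then x_B = 53/6 − (1/3)·9.25 = 5.75.

9.25, 5.75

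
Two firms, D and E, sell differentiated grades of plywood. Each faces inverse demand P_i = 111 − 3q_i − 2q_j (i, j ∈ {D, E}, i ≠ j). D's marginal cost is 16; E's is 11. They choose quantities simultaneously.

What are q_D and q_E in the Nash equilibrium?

Firm D's profit: π = q_D(111 − 3q_D − 2q_E) − 16q_D.
∂π/∂q_D = 95 − 6q_D − 2q_E = 0 ⇒ q_D = 95/6 − (1/3)q_E.
Similarly q_E = 50/3 − (1/3)q_D.
Solving the two reaction functions simultaneously: (1 − (−1/3)(−1/3))q_D = 95/6 − (1/3)·(50/3), so (8/9)q_D = 185/18 and q_D = 11.5625.
Then q_E = 50/3 − (1/3)·11.5625 = 12.8125.

11.5625, 12.8125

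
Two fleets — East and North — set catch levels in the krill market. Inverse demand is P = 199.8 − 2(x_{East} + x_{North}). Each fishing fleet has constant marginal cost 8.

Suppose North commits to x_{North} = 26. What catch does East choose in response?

Fishing fleet East's profit: π = x_{East}(199.8 − 2(x_{East} + x_{North})) − 8x_{East}.
∂π/∂x_{East} = 191.8 − 4x_{East} − 2x_{North} = 0, so x_{East} = 47.95 − 0.5x_{North}.
At x_{North} = 26: x_{East} = 47.95 − 0.5·26 = 34.95.

34.95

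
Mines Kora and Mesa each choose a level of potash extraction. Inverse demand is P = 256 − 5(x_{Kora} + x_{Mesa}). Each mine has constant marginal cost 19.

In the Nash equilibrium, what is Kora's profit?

Mine Kora's profit: π = x_{Kora}(256 − 5(x_{Kora} + x_{Mesa})) − 19x_{Kora}.
∂π/∂x_{Kora} = 237 − 10x_{Kora} − 5x_{Mesa} = 0, so x_{Kora} = 23.7 − 0.5x_{Mesa}.
The game is symmetric, so in equilibrium x_{Mesa} = x_{Kora}: the reaction function gives 1.5x_{Kora} = 23.7, hence x_{Kora} = 15.8.
Price P = 256 − 5·31.6 = 98.
Kora's profit: (98 − 19)·15.8 = 1248.2.

1248.2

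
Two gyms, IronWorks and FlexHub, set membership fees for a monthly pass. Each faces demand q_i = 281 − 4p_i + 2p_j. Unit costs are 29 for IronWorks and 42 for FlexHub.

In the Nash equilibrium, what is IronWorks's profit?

IronWorks's profit: π = (p_{IronWorks} − 29)(281 − 4p_{IronWorks} + 2p_{FlexHub}).
∂π/∂p_{IronWorks} = 397 − 8p_{IronWorks} + 2p_{FlexHub} = 0 ⇒ p_{IronWorks} = 49.625 + 0.25p_{FlexHub}.
Similarly p_{FlexHub} = 56.125 + 0.25p_{IronWorks}.
Substituting the second reaction function into the first: p_{IronWorks} = 49.625 + 0.25(56.125 + 0.25p_{IronWorks}), which gives 0.9375p_{IronWorks} = 2037/32 ⇒ p_{IronWorks} = 67.9.
Then p_{FlexHub} = 56.125 + 0.25·67.9 = 73.1.
q_{IronWorks} = 281 − 4·67.9 + 2·73.1 = 155.6.
Profit = (67.9 − 29)·155.6 = 6052.84.

6052.84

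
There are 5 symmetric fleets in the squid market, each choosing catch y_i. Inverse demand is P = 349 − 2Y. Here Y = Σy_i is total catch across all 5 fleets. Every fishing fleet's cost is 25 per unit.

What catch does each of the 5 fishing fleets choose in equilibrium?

27

A representative fishing fleet's profit is π_i = y_i(349 − 2Y) − 25y_i, with Y = y_i + Σ_{j≠i} y_j.
First-order condition: 324 − 4y_i − 2Σ_{j≠i} y_j = 0.
With identical fishing fleets, set every y_j = y: then 324 − 4y − 8y = 0, i.e. y = 324/12 = 27.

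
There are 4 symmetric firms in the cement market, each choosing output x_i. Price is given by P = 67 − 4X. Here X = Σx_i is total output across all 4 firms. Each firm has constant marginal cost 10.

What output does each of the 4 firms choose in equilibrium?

2.85

A representative firm's profit is π_i = x_i(67 − 4X) − 10x_i, with X = x_i + Σ_{j≠i} x_j.
First-order condition: 57 − 8x_i − 4Σ_{j≠i} x_j = 0.
With identical firms, set every x_j = x: then 57 − 8x − 12x = 0, i.e. x = 57/20 = 2.85.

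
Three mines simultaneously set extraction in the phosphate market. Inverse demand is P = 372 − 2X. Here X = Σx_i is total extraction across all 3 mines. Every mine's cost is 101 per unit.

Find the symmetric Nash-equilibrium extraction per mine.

33.875

A representative mine's profit is π_i = x_i(372 − 2X) − 101x_i, with X = x_i + Σ_{j≠i} x_j.
First-order condition: 271 − 4x_i − 2Σ_{j≠i} x_j = 0.
With identical mines, set every x_j = x: then 271 − 4x − 4x = 0, i.e. x = 271/8 = 33.875.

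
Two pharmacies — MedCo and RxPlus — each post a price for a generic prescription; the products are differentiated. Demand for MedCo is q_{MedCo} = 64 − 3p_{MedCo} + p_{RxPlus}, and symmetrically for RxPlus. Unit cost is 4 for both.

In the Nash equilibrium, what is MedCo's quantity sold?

33.6

MedCo's profit: π = (p_{MedCo} − 4)(64 − 3p_{MedCo} + p_{RxPlus}).
∂π/∂p_{MedCo} = 76 − 6p_{MedCo} + p_{RxPlus} = 0 ⇒ p_{MedCo} = 38/3 + (1/6)p_{RxPlus}.
By symmetry p_{RxPlus} = p_{MedCo}; substituting into the reaction function, (5/6)p_{MedCo} = 38/3 and p_{MedCo} = 15.2.
q_{MedCo} = 64 − 3·15.2 + 15.2 = 33.6.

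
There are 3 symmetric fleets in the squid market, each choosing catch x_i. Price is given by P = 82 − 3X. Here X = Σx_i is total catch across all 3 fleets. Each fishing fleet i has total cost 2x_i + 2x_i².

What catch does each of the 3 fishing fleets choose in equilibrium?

A representative fishing fleet's profit is π_i = x_i(82 − 3X) − 2x_i − 2x_i², with X = x_i + Σ_{j≠i} x_j.
First-order condition: 80 − 10x_i − 3Σ_{j≠i} x_j = 0.
With identical fishing fleets, set every x_j = x: then 80 − 10x − 6x = 0, i.e. x = 80/16 = 5.

5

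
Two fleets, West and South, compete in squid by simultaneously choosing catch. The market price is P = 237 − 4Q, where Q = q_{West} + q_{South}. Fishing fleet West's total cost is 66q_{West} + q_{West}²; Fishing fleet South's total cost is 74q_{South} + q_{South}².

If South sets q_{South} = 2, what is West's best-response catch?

16.3

Fishing fleet West's profit: π = q_{West}(237 − 4(q_{West} + q_{South})) − 66q_{West} − q_{West}².
∂π/∂q_{West} = 171 − 10q_{West} − 4q_{South} = 0, so q_{West} = 17.1 − 0.4q_{South}.
At q_{South} = 2: q_{West} = 17.1 − 0.4·2 = 16.3.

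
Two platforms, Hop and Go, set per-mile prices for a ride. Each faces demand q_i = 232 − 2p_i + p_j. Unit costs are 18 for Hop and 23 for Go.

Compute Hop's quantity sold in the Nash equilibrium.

144

Hop's profit: π = (p_{Hop} − 18)(232 − 2p_{Hop} + p_{Go}).
∂π/∂p_{Hop} = 268 − 4p_{Hop} + p_{Go} = 0 ⇒ p_{Hop} = 67 + 0.25p_{Go}.
Similarly p_{Go} = 69.5 + 0.25p_{Hop}.
Plugging p_{Go} into Hop's best response: p_{Hop} = 67 + 0.25(69.5 + 0.25p_{Hop}) ⇒ 0.9375p_{Hop} = 84.375, so p_{Hop} = 90.
Then p_{Go} = 69.5 + 0.25·90 = 92.
q_{Hop} = 232 − 2·90 + 92 = 144.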